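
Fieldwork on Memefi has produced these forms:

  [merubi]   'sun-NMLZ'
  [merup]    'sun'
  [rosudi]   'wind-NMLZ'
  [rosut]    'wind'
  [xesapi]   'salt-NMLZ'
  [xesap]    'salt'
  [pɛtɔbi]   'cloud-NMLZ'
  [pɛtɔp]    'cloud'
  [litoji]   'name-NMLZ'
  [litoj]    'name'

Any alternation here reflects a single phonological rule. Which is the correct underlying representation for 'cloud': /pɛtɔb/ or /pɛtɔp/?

The root 'cloud' surfaces as [pɛtɔbi] and [pɛtɔp], with a stem-final [b] ~ [p] alternation.
The stem 'salt' ([xesapi], [xesap]) shows [p] unchanged in both environments, so [p] cannot be basic with [b] derived before the NMLZ suffix.
So /b/ is underlying, and a rule of word-final obstruent devoicing — voiced obstruents become voiceless word-finally — gives [p].

/pɛtɔb/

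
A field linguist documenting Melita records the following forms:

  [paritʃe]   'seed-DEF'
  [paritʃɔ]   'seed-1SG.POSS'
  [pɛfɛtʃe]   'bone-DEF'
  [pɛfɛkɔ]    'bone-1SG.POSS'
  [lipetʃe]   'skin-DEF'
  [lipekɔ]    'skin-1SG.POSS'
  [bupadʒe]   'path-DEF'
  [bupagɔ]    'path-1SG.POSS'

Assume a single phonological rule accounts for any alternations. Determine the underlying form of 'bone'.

The root 'bone' surfaces as [pɛfɛtʃe] and [pɛfɛkɔ], with a stem-final [tʃ] ~ [k] alternation.
But 'seed' keeps [tʃ] in both environments ([paritʃe], [paritʃɔ]), so there is no rule changing /tʃ/ to [k] before the 1SG.POSS suffix.
So /k/ is underlying, and a rule of palatalization before a front vowel — /k/ and /g/ become palato-alveolar [tʃ] and [dʒ] before a front vowel — gives [tʃ].

/pɛfɛk/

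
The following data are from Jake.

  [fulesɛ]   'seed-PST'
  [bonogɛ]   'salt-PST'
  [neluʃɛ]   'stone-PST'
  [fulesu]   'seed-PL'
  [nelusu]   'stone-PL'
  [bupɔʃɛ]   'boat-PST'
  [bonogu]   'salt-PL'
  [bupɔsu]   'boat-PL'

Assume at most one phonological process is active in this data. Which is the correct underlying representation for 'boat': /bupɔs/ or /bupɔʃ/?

/bupɔʃ/

The root 'boat' surfaces as [bupɔsu] and [bupɔʃɛ], with a stem-final [s] ~ [ʃ] alternation.
Compare 'seed', with invariant [s] in [fulesu] and [fulesɛ]: an analysis with underlying /s/ and a rule producing [ʃ] before the PST suffix would wrongly predict alternation here too.
The alternation reflects depalatalization: palato-alveolar /ʃ/ becomes [s] when no front vowel follows. /ʃ/ is underlying.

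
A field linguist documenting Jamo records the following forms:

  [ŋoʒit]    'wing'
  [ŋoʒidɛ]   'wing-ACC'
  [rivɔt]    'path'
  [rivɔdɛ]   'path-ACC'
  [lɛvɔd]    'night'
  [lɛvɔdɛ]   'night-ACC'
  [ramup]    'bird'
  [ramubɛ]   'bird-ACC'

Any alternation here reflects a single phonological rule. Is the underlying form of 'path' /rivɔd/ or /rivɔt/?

/rivɔt/

In [rivɔt] and [rivɔdɛ] the final segment of 'path' alternates: [t] ~ [d].
Compare 'night', with invariant [d] in [lɛvɔd] and [lɛvɔdɛ]: an analysis with underlying /d/ and a rule producing [t] in isolation would wrongly predict alternation here too.
So /t/ is underlying, and a rule of intervocalic voicing — voiceless stops become voiced between vowels — gives [d].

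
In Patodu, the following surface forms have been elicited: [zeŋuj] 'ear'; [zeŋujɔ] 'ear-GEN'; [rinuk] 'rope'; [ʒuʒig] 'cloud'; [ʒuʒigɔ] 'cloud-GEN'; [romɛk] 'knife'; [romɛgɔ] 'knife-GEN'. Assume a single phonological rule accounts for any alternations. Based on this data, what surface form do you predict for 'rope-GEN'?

The stem for 'knife' ends in [k] in [romɛk] but [g] in [romɛgɔ].
But 'cloud' keeps [g] in both environments ([ʒuʒig], [ʒuʒigɔ]), so there is no rule changing /g/ to [k] in isolation.
The alternation reflects intervocalic voicing: voiceless stops become voiced between vowels. /k/ is underlying.
From [rinuk] the stem 'rope' is /rinuk/; between vowels this yields [rinugɔ].

[rinugɔ]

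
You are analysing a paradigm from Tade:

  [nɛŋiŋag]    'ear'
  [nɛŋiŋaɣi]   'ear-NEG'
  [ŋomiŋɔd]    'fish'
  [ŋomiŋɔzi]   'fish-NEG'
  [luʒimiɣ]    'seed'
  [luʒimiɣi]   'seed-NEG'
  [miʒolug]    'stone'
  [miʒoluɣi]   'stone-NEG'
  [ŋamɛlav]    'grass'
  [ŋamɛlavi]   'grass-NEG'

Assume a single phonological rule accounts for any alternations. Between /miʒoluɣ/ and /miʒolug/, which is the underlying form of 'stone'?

/miʒolug/

The root 'stone' surfaces as [miʒolug] and [miʒoluɣi], with a stem-final [g] ~ [ɣ] alternation.
The stem 'seed' ([luʒimiɣ], [luʒimiɣi]) shows [ɣ] unchanged in both environments, so [ɣ] cannot be basic with [g] derived in isolation.
So /g/ is underlying, and a rule of intervocalic spirantization — voiced stops become fricatives between vowels — gives [ɣ].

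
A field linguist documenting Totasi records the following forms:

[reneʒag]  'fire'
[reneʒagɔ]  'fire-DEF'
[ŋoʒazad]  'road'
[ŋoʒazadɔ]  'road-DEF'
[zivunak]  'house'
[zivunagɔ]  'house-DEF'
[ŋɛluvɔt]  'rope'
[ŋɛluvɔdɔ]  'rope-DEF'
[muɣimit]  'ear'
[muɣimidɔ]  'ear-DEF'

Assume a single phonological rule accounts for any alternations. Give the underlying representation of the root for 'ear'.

/muɣimit/

In [muɣimit] and [muɣimidɔ] the final segment of 'ear' alternates: [t] ~ [d].
Compare 'road', with invariant [d] in [ŋoʒazad] and [ŋoʒazadɔ]: an analysis with underlying /d/ and a rule producing [t] in isolation would wrongly predict alternation here too.
So /t/ is underlying, and a rule of intervocalic voicing — voiceless stops become voiced between vowels — gives [d].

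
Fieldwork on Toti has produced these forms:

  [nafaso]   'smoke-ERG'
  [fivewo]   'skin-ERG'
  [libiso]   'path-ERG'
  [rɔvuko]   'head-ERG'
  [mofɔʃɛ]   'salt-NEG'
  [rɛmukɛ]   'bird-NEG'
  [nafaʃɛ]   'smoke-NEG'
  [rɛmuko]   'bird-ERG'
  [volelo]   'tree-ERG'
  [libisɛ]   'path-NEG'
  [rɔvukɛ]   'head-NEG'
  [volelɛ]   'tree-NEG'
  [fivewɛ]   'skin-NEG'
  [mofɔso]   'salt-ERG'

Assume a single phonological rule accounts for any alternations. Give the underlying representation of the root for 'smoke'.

In [nafaso] and [nafaʃɛ] the final segment of 'smoke' alternates: [s] ~ [ʃ].
The stem 'path' ([libiso], [libisɛ]) shows [s] unchanged in both environments, so [s] cannot be basic with [ʃ] derived before the NEG suffix.
Therefore /ʃ/ is basic and [s] is derived by depalatalization (palato-alveolar /ʃ/ becomes [s] when no front vowel follows).
Hence 'smoke' is /nafaʃ/ underlyingly.

/nafaʃ/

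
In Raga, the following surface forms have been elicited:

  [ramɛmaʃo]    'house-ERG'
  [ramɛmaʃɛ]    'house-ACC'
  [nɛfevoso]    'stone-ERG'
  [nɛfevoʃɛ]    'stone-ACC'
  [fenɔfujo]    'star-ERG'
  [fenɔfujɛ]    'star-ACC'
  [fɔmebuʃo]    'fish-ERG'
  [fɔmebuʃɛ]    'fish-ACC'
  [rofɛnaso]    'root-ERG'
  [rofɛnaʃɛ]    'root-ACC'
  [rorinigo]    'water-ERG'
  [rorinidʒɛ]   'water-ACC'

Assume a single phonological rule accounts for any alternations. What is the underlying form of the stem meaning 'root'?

The stem for 'root' ends in [s] in [rofɛnaso] but [ʃ] in [rofɛnaʃɛ].
But 'fish' keeps [ʃ] in both environments ([fɔmebuʃo], [fɔmebuʃɛ]), so there is no rule changing /ʃ/ to [s] before the ERG suffix.
Therefore /s/ is basic and [ʃ] is derived by palatalization before a front vowel (/g/ and /s/ become palato-alveolar [dʒ] and [ʃ] before a front vowel).
So 'root' = /rofɛnas/.

/rofɛnas/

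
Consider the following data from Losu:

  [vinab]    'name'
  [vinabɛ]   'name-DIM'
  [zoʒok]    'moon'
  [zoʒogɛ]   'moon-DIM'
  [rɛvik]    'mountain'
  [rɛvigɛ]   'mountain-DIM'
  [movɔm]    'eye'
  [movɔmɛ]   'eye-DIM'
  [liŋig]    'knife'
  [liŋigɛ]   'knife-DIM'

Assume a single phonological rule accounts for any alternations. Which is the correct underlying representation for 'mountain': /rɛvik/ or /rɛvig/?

/rɛvik/

The root 'mountain' surfaces as [rɛvik] and [rɛvigɛ], with a stem-final [k] ~ [g] alternation.
But 'knife' keeps [g] in both environments ([liŋig], [liŋigɛ]), so there is no rule changing /g/ to [k] in isolation.
So /k/ is underlying, and a rule of intervocalic voicing — voiceless stops become voiced between vowels — gives [g].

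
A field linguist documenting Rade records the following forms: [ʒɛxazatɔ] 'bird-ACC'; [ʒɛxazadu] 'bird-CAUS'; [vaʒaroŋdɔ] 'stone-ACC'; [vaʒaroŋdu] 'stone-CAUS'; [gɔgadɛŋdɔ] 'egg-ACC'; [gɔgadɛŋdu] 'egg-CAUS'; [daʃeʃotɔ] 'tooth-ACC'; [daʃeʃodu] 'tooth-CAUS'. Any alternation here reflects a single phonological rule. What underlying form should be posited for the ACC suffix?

/-tɔ/

The ACC morpheme has two allomorphs, [-dɔ] and [-tɔ].
The CAUS suffix, which begins with [d], is invariant after every stem; so [d] is not altered by any rule here.
The ACC suffix is therefore /-tɔ/ underlyingly, with post-nasal voicing: voiceless stops become voiced after a nasal.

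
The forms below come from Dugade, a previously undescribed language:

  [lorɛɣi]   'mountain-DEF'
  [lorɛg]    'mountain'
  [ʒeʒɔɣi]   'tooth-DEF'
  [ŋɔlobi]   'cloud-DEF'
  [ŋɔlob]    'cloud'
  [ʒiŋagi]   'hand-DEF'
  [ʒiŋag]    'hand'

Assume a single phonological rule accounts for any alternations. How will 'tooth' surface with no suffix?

The root 'mountain' surfaces as [lorɛɣi] and [lorɛg], with a stem-final [ɣ] ~ [g] alternation.
Compare 'hand', with invariant [g] in [ʒiŋagi] and [ʒiŋag]: an analysis with underlying /g/ and a rule producing [ɣ] before the DEF suffix would wrongly predict alternation here too.
The underlying segment must be /ɣ/; voiced fricatives become stops word-finally, yielding [g] there.
From [ʒeʒɔɣi] the stem 'tooth' is /ʒeʒɔɣ/; word-finally this yields [ʒeʒɔg].

[ʒeʒɔg]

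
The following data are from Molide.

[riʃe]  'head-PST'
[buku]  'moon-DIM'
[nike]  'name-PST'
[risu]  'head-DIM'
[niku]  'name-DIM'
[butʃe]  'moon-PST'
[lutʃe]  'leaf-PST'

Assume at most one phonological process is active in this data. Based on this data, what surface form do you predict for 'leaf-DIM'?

[luku]

In [buku] and [butʃe] the final segment of 'moon' alternates: [k] ~ [tʃ].
If /k/ were underlying and a rule turned it into [tʃ] before the PST suffix, 'name' would also alternate; but it has [k] in both [niku] and [nike].
Therefore /tʃ/ is basic and [k] is derived by depalatalization (palato-alveolar /tʃ/ and /ʃ/ become [k] and [s] when no front vowel follows).
The one attested form of 'leaf', [lutʃe], shows underlying /lutʃ/. Applying the same rule when no front vowel follows gives [luku].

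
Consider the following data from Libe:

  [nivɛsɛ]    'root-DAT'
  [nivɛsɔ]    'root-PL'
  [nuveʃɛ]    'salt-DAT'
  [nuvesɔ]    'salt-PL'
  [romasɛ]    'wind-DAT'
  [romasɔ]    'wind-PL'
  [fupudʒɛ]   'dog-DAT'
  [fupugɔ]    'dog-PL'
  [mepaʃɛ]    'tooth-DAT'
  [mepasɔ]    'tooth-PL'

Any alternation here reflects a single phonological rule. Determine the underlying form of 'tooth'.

'tooth' shows [ʃ] ~ [s] at the end of the stem ([mepaʃɛ] vs [mepasɔ]).
But 'root' keeps [s] in both environments ([nivɛsɛ], [nivɛsɔ]), so there is no rule changing /s/ to [ʃ] before the DAT suffix.
The underlying segment must be /ʃ/; palato-alveolar /dʒ/ and /ʃ/ become [g] and [s] when no front vowel follows, yielding [s] there.

/mepaʃ/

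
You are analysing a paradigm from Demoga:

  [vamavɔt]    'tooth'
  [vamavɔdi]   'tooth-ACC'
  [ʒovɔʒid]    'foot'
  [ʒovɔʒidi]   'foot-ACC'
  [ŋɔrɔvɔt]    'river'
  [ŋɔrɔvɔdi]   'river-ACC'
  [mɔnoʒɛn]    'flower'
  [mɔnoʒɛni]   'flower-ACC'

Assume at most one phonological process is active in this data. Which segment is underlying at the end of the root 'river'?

'river' shows [t] ~ [d] at the end of the stem ([ŋɔrɔvɔt] vs [ŋɔrɔvɔdi]).
But 'foot' keeps [d] in both environments ([ʒovɔʒid], [ʒovɔʒidi]), so there is no rule changing /d/ to [t] in isolation.
The alternation reflects intervocalic voicing: voiceless stops become voiced between vowels. /t/ is underlying.

/t/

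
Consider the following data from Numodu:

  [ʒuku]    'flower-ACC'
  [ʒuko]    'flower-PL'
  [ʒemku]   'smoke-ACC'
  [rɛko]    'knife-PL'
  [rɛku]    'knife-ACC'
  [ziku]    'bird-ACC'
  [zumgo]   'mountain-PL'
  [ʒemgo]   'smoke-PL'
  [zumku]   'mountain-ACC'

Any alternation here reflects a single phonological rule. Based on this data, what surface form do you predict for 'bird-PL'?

[ziko]

The PL morpheme has two allomorphs, [-go] and [-ko].
The ACC suffix, which begins with [k], is invariant after every stem; so [k] is not altered by any rule here.
So the underlying form is /-go/, and voiced stops become voiceless after a vowel.
After 'bird', which ends in a vowel, the suffix surfaces as [-ko], giving [ziko].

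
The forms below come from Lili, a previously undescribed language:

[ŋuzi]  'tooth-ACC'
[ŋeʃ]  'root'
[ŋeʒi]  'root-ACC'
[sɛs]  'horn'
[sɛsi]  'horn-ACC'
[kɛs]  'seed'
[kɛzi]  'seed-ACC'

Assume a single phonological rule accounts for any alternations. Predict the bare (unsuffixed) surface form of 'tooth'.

'seed' shows [s] ~ [z] at the end of the stem ([kɛs] vs [kɛzi]).
If /s/ were underlying and a rule turned it into [z] before the ACC suffix, 'horn' would also alternate; but it has [s] in both [sɛs] and [sɛsi].
Therefore /z/ is basic and [s] is derived by word-final obstruent devoicing (voiced obstruents become voiceless word-finally).
From [ŋuzi] the stem 'tooth' is /ŋuz/; word-finally this yields [ŋus].

[ŋus]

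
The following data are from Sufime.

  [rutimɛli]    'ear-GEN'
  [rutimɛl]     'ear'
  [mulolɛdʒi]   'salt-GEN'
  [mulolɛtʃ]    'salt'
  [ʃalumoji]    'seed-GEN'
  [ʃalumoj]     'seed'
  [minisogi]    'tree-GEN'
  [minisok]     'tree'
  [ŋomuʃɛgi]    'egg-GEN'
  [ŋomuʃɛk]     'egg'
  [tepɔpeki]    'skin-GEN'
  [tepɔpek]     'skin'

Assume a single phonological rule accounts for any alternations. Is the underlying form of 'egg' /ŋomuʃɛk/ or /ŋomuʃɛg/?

/ŋomuʃɛg/

The root 'egg' surfaces as [ŋomuʃɛgi] and [ŋomuʃɛk], with a stem-final [g] ~ [k] alternation.
But 'skin' keeps [k] in both environments ([tepɔpeki], [tepɔpek]), so there is no rule changing /k/ to [g] before the GEN suffix.
Therefore /g/ is basic and [k] is derived by word-final obstruent devoicing (voiced obstruents become voiceless word-finally).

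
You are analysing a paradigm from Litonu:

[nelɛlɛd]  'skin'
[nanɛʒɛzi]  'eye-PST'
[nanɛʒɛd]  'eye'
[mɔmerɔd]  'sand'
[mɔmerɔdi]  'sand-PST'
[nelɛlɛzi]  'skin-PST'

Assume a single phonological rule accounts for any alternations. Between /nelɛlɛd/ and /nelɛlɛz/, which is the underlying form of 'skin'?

/nelɛlɛz/

In [nelɛlɛd] and [nelɛlɛzi] the final segment of 'skin' alternates: [d] ~ [z].
If /d/ were underlying and a rule turned it into [z] before the PST suffix, 'sand' would also alternate; but it has [d] in both [mɔmerɔd] and [mɔmerɔdi].
The underlying segment must be /z/; voiced fricatives become stops word-finally, yielding [d] there.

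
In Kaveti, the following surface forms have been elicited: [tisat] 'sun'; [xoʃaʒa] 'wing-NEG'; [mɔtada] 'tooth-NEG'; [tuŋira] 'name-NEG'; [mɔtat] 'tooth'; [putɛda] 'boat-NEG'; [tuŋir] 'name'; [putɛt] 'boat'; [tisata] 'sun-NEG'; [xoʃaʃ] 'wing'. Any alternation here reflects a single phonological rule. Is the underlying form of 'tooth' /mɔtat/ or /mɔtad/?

The root 'tooth' surfaces as [mɔtada] and [mɔtat], with a stem-final [d] ~ [t] alternation.
The stem 'sun' ([tisata], [tisat]) shows [t] unchanged in both environments, so [t] cannot be basic with [d] derived before the NEG suffix.
The underlying segment must be /d/; voiced obstruents become voiceless word-finally, yielding [t] there.

/mɔtad/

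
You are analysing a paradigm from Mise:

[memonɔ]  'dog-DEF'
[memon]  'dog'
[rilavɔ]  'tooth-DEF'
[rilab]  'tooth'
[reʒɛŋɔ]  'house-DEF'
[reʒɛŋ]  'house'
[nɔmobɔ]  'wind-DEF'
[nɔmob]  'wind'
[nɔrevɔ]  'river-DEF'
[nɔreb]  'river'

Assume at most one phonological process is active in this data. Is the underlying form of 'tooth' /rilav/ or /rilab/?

The root 'tooth' surfaces as [rilavɔ] and [rilab], with a stem-final [v] ~ [b] alternation.
But 'wind' keeps [b] in both environments ([nɔmobɔ], [nɔmob]), so there is no rule changing /b/ to [v] before the DEF suffix.
Therefore /v/ is basic and [b] is derived by word-final hardening (voiced fricatives become stops word-finally).

/rilav/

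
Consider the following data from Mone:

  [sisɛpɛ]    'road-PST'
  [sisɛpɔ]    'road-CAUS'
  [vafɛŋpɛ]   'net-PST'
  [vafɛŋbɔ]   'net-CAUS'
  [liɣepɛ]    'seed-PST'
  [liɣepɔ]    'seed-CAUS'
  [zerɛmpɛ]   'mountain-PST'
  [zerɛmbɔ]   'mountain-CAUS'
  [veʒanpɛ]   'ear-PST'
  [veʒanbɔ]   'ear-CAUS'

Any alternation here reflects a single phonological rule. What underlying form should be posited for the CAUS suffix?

The CAUS suffix surfaces as [-bɔ] and [-pɔ], depending on the final segment of the stem.
By contrast the PST suffix keeps its initial [p] throughout — that segment must be underlying.
The CAUS suffix is therefore /-bɔ/ underlyingly, with post-vocalic devoicing: voiced stops become voiceless after a vowel.

/-bɔ/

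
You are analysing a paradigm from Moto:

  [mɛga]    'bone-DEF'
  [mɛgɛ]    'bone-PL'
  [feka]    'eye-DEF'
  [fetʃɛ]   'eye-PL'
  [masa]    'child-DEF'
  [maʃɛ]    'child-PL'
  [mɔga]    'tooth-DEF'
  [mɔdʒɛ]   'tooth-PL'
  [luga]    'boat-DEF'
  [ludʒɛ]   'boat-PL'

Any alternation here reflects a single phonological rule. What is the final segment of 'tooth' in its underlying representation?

The stem for 'tooth' ends in [g] in [mɔga] but [dʒ] in [mɔdʒɛ].
The stem 'bone' ([mɛga], [mɛgɛ]) shows [g] unchanged in both environments, so [g] cannot be basic with [dʒ] derived before the PL suffix.
The underlying segment must be /dʒ/; palato-alveolar /tʃ/, /dʒ/ and /ʃ/ become [k], [g] and [s] when no front vowel follows, yielding [g] there.

/dʒ/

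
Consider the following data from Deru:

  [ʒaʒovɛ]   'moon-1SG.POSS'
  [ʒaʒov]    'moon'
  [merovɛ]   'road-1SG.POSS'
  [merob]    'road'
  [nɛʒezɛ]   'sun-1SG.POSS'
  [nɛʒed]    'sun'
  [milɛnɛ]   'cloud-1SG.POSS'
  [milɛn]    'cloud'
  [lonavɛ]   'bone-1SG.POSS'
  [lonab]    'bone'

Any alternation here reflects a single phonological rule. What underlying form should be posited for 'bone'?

/lonab/

The stem for 'bone' ends in [v] in [lonavɛ] but [b] in [lonab].
If /v/ were underlying and a rule turned it into [b] in isolation, 'moon' would also alternate; but it has [v] in both [ʒaʒovɛ] and [ʒaʒov].
The alternation reflects intervocalic spirantization: voiced stops become fricatives between vowels. /b/ is underlying.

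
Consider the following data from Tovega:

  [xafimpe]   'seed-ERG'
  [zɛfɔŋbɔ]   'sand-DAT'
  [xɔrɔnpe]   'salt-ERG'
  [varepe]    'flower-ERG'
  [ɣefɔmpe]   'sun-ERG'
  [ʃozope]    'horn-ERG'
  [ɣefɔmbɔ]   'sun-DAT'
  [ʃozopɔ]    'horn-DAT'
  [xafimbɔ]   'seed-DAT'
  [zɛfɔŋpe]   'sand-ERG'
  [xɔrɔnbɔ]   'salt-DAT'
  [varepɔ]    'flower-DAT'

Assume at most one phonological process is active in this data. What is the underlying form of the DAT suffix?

/-bɔ/

The DAT morpheme has two allomorphs, [-bɔ] and [-pɔ].
By contrast the ERG suffix keeps its initial [p] throughout — that segment must be underlying.
So the underlying form is /-bɔ/, and voiced stops become voiceless after a vowel.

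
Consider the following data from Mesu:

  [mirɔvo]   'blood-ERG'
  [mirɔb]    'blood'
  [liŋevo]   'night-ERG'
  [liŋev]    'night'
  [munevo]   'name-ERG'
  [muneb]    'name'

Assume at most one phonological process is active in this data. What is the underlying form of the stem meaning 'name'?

The root 'name' surfaces as [munevo] and [muneb], with a stem-final [v] ~ [b] alternation.
But 'night' keeps [v] in both environments ([liŋevo], [liŋev]), so there is no rule changing /v/ to [b] in isolation.
The alternation reflects intervocalic spirantization: voiced stops become fricatives between vowels. /b/ is underlying.

/muneb/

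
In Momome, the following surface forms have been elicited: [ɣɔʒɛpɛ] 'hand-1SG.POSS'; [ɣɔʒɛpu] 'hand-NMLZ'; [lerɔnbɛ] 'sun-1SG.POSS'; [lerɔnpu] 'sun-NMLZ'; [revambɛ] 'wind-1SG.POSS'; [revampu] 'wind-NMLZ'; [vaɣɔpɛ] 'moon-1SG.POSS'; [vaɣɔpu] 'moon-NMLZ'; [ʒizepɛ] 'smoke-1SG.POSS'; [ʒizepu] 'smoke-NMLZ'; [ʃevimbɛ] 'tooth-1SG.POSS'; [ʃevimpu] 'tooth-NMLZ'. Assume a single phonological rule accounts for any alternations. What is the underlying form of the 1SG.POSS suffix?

The 1SG.POSS morpheme has two allomorphs, [-bɛ] and [-pɛ].
The NMLZ suffix, which begins with [p], is invariant after every stem; so [p] is not altered by any rule here.
So the underlying form is /-bɛ/, and voiced stops become voiceless after a vowel.

/-bɛ/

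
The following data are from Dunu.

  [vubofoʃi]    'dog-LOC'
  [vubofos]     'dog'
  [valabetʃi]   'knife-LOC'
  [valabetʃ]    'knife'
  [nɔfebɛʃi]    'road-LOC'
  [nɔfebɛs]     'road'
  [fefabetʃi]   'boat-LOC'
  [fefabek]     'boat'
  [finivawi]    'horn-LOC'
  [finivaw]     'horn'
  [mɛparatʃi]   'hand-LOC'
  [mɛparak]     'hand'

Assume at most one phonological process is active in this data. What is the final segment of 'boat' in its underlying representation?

The root 'boat' surfaces as [fefabetʃi] and [fefabek], with a stem-final [tʃ] ~ [k] alternation.
Compare 'knife', with invariant [tʃ] in [valabetʃi] and [valabetʃ]: an analysis with underlying /tʃ/ and a rule producing [k] in isolation would wrongly predict alternation here too.
The underlying segment must be /k/; /k/ and /s/ become palato-alveolar [tʃ] and [ʃ] before a front vowel, yielding [tʃ] there.

/k/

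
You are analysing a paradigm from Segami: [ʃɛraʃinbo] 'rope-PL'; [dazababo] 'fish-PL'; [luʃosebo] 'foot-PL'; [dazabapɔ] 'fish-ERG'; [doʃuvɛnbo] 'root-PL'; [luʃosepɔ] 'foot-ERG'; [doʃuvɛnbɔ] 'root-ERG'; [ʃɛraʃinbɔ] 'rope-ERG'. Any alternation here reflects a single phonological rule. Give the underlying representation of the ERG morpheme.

/-pɔ/

The ERG morpheme has two allomorphs, [-bɔ] and [-pɔ].
The PL suffix, which begins with [b], is invariant after every stem; so [b] is not altered by any rule here.
So the underlying form is /-pɔ/, and voiceless stops become voiced after a nasal.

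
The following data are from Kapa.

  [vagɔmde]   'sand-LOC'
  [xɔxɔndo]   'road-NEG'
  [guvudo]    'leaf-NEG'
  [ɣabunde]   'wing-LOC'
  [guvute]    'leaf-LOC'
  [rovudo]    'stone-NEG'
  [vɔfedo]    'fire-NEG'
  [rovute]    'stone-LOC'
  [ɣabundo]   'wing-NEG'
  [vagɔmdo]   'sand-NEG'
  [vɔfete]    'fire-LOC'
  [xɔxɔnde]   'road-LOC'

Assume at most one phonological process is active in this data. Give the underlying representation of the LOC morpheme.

/-te/

The LOC morpheme has two allomorphs, [-de] and [-te].
The NEG suffix, which begins with [d], is invariant after every stem; so [d] is not altered by any rule here.
So the underlying form is /-te/, and voiceless stops become voiced after a nasal.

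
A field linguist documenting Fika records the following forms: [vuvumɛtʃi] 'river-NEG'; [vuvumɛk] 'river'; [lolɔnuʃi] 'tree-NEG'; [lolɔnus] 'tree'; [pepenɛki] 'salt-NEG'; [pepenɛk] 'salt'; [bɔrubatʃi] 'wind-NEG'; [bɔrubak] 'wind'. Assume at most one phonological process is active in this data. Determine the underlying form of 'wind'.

The root 'wind' surfaces as [bɔrubatʃi] and [bɔrubak], with a stem-final [tʃ] ~ [k] alternation.
But 'salt' keeps [k] in both environments ([pepenɛki], [pepenɛk]), so there is no rule changing /k/ to [tʃ] before the NEG suffix.
The alternation reflects depalatalization: palato-alveolar /tʃ/ and /ʃ/ become [k] and [s] when no front vowel follows. /tʃ/ is underlying.

/bɔrubatʃ/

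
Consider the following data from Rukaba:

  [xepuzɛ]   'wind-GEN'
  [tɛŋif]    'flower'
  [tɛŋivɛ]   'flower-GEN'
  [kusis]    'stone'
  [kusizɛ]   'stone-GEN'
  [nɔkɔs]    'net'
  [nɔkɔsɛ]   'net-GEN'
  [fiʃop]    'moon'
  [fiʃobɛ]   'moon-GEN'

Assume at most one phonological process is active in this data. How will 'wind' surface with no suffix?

'stone' shows [s] ~ [z] at the end of the stem ([kusis] vs [kusizɛ]).
If /s/ were underlying and a rule turned it into [z] before the GEN suffix, 'net' would also alternate; but it has [s] in both [nɔkɔs] and [nɔkɔsɛ].
The underlying segment must be /z/; voiced obstruents become voiceless word-finally, yielding [s] there.
The one attested form of 'wind', [xepuzɛ], shows underlying /xepuz/. Applying the same rule word-finally gives [xepus].

[xepus]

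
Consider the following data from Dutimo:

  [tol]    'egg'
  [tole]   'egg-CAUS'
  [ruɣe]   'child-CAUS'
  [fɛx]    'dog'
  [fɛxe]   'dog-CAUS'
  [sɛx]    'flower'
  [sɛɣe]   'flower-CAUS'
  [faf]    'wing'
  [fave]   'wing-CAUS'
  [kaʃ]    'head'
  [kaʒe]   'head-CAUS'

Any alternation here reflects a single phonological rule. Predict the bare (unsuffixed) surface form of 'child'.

In [sɛx] and [sɛɣe] the final segment of 'flower' alternates: [x] ~ [ɣ].
Compare 'dog', with invariant [x] in [fɛx] and [fɛxe]: an analysis with underlying /x/ and a rule producing [ɣ] before the CAUS suffix would wrongly predict alternation here too.
The underlying segment must be /ɣ/; voiced obstruents become voiceless word-finally, yielding [x] there.
From [ruɣe] the stem 'child' is /ruɣ/; word-finally this yields [rux].

[rux]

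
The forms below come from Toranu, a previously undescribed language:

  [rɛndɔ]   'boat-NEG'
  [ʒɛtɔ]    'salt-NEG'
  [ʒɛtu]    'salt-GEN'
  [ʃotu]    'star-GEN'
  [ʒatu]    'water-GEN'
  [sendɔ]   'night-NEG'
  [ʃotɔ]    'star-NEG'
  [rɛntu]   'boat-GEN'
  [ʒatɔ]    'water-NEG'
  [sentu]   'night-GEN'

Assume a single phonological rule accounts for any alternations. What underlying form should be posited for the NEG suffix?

The NEG suffix surfaces as [-dɔ] and [-tɔ], depending on the final segment of the stem.
The GEN suffix, which begins with [t], is invariant after every stem; so [t] is not altered by any rule here.
So the underlying form is /-dɔ/, and voiced stops become voiceless after a vowel.

/-dɔ/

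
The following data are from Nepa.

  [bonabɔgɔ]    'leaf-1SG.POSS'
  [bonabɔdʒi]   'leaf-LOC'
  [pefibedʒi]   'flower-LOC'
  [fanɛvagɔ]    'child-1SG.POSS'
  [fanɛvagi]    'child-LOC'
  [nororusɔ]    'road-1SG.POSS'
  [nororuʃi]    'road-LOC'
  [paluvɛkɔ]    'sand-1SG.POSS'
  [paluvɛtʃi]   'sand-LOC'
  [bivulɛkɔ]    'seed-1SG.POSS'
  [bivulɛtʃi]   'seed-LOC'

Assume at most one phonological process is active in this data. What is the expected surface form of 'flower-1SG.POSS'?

[pefibegɔ]

The stem for 'leaf' ends in [g] in [bonabɔgɔ] but [dʒ] in [bonabɔdʒi].
Compare 'child', with invariant [g] in [fanɛvagɔ] and [fanɛvagi]: an analysis with underlying /g/ and a rule producing [dʒ] before the LOC suffix would wrongly predict alternation here too.
So /dʒ/ is underlying, and a rule of depalatalization — palato-alveolar /tʃ/, /dʒ/ and /ʃ/ become [k], [g] and [s] when no front vowel follows — gives [g].
From [pefibedʒi] the stem 'flower' is /pefibedʒ/; when no front vowel follows this yields [pefibegɔ].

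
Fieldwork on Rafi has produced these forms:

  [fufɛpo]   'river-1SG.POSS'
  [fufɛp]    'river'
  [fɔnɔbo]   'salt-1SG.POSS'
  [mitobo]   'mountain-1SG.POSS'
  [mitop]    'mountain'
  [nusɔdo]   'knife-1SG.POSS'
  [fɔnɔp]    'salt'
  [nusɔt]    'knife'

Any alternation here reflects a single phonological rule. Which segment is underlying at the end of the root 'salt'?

/b/

The root 'salt' surfaces as [fɔnɔp] and [fɔnɔbo], with a stem-final [p] ~ [b] alternation.
Compare 'river', with invariant [p] in [fufɛp] and [fufɛpo]: an analysis with underlying /p/ and a rule producing [b] before the 1SG.POSS suffix would wrongly predict alternation here too.
The alternation reflects word-final obstruent devoicing: voiced obstruents become voiceless word-finally. /b/ is underlying.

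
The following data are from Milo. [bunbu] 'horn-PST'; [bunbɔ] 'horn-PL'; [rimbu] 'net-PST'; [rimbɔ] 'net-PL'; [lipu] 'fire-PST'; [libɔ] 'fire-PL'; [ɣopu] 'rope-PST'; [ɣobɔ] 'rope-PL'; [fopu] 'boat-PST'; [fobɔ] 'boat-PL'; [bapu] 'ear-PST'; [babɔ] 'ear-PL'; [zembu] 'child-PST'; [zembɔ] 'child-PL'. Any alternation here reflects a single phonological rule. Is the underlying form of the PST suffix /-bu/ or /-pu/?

/-pu/

The PST suffix surfaces as [-bu] and [-pu], depending on the final segment of the stem.
The PL suffix, which begins with [b], is invariant after every stem; so [b] is not altered by any rule here.
The PST suffix is therefore /-pu/ underlyingly, with post-nasal voicing: voiceless stops become voiced after a nasal.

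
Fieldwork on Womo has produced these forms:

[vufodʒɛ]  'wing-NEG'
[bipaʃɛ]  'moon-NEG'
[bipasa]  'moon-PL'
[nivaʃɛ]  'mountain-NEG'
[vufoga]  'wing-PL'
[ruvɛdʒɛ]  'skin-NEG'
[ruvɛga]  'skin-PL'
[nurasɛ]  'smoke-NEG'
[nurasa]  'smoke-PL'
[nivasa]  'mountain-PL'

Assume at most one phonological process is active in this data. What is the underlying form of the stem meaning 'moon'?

/bipaʃ/

In [bipasa] and [bipaʃɛ] the final segment of 'moon' alternates: [s] ~ [ʃ].
But 'smoke' keeps [s] in both environments ([nurasa], [nurasɛ]), so there is no rule changing /s/ to [ʃ] before the NEG suffix.
Therefore /ʃ/ is basic and [s] is derived by depalatalization (palato-alveolar /dʒ/ and /ʃ/ become [g] and [s] when no front vowel follows).
Hence 'moon' is /bipaʃ/ underlyingly.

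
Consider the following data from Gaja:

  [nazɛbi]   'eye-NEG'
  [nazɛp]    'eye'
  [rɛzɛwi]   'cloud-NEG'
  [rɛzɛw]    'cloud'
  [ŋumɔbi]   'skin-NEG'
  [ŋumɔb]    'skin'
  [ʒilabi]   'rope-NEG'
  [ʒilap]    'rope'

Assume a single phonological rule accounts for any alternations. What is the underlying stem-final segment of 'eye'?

The stem for 'eye' ends in [b] in [nazɛbi] but [p] in [nazɛp].
Compare 'skin', with invariant [b] in [ŋumɔbi] and [ŋumɔb]: an analysis with underlying /b/ and a rule producing [p] in isolation would wrongly predict alternation here too.
Therefore /p/ is basic and [b] is derived by intervocalic voicing (voiceless stops become voiced between vowels).

/p/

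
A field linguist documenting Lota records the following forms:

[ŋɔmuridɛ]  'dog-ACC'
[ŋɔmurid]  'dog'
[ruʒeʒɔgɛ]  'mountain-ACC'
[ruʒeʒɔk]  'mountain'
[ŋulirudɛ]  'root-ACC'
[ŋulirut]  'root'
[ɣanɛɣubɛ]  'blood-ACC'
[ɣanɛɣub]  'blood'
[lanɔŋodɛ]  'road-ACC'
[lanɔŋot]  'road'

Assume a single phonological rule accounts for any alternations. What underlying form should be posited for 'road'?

/lanɔŋot/

In [lanɔŋodɛ] and [lanɔŋot] the final segment of 'road' alternates: [d] ~ [t].
But 'dog' keeps [d] in both environments ([ŋɔmuridɛ], [ŋɔmurid]), so there is no rule changing /d/ to [t] in isolation.
So /t/ is underlying, and a rule of intervocalic voicing — voiceless stops become voiced between vowels — gives [d].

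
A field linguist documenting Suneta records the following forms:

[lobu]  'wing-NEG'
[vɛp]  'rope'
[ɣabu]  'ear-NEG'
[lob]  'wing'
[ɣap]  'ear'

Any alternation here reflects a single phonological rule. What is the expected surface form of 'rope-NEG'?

[vɛbu]

'ear' shows [p] ~ [b] at the end of the stem ([ɣap] vs [ɣabu]).
If /b/ were underlying and a rule turned it into [p] in isolation, 'wing' would also alternate; but it has [b] in both [lob] and [lobu].
The alternation reflects intervocalic voicing: voiceless stops become voiced between vowels. /p/ is underlying.
The one attested form of 'rope', [vɛp], shows underlying /vɛp/. Applying the same rule between vowels gives [vɛbu].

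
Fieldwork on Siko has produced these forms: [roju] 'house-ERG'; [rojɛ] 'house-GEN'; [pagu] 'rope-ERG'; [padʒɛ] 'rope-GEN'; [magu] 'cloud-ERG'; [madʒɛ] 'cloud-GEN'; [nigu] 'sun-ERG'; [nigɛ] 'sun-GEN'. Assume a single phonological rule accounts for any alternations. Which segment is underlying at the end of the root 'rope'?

'rope' shows [g] ~ [dʒ] at the end of the stem ([pagu] vs [padʒɛ]).
Compare 'sun', with invariant [g] in [nigu] and [nigɛ]: an analysis with underlying /g/ and a rule producing [dʒ] before the GEN suffix would wrongly predict alternation here too.
So /dʒ/ is underlying, and a rule of depalatalization — palato-alveolar /dʒ/ becomes [g] when no front vowel follows — gives [g].

/dʒ/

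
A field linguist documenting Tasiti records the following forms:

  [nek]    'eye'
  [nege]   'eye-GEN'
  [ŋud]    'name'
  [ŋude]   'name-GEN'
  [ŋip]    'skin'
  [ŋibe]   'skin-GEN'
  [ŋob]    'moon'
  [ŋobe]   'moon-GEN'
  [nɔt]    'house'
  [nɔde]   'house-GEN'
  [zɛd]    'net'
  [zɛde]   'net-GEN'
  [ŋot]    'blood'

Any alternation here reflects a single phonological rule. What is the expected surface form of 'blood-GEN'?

'house' shows [t] ~ [d] at the end of the stem ([nɔt] vs [nɔde]).
The stem 'name' ([ŋud], [ŋude]) shows [d] unchanged in both environments, so [d] cannot be basic with [t] derived in isolation.
So /t/ is underlying, and a rule of intervocalic voicing — voiceless stops become voiced between vowels — gives [d].
From [ŋot] the stem 'blood' is /ŋot/; between vowels this yields [ŋode].

[ŋode]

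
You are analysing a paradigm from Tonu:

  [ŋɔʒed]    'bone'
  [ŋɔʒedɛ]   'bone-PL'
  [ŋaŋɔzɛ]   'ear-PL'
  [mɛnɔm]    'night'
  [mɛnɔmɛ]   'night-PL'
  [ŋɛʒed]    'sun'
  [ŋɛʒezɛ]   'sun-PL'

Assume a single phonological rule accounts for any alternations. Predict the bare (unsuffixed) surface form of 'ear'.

[ŋaŋɔd]

The stem for 'sun' ends in [d] in [ŋɛʒed] but [z] in [ŋɛʒezɛ].
The stem 'bone' ([ŋɔʒed], [ŋɔʒedɛ]) shows [d] unchanged in both environments, so [d] cannot be basic with [z] derived before the PL suffix.
Therefore /z/ is basic and [d] is derived by word-final hardening (voiced fricatives become stops word-finally).
From [ŋaŋɔzɛ] the stem 'ear' is /ŋaŋɔz/; word-finally this yields [ŋaŋɔd].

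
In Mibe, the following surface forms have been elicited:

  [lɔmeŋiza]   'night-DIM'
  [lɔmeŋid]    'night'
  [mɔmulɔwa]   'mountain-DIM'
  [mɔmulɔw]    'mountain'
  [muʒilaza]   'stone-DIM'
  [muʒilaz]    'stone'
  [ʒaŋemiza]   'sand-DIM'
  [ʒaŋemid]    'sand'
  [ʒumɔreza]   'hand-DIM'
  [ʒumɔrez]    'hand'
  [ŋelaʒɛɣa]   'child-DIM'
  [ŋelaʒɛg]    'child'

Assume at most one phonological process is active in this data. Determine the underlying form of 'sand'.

The stem for 'sand' ends in [z] in [ʒaŋemiza] but [d] in [ʒaŋemid].
But 'stone' keeps [z] in both environments ([muʒilaza], [muʒilaz]), so there is no rule changing /z/ to [d] in isolation.
The underlying segment must be /d/; voiced stops become fricatives between vowels, yielding [z] there.

/ʒaŋemid/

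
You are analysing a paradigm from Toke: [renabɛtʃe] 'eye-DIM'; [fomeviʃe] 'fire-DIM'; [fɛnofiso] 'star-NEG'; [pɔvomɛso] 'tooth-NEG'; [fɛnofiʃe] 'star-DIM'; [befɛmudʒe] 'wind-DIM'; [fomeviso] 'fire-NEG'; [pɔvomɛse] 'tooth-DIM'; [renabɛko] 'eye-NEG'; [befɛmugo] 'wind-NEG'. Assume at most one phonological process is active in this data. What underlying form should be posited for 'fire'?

The root 'fire' surfaces as [fomeviʃe] and [fomeviso], with a stem-final [ʃ] ~ [s] alternation.
The stem 'tooth' ([pɔvomɛse], [pɔvomɛso]) shows [s] unchanged in both environments, so [s] cannot be basic with [ʃ] derived before the DIM suffix.
The underlying segment must be /ʃ/; palato-alveolar /tʃ/, /dʒ/ and /ʃ/ become [k], [g] and [s] when no front vowel follows, yielding [s] there.

/fomeviʃ/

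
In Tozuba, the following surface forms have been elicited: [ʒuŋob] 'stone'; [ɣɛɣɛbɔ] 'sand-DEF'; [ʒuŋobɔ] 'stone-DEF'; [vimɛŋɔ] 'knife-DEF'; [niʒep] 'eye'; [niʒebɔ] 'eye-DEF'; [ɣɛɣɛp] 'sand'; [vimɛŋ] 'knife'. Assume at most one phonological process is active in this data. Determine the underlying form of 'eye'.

The root 'eye' surfaces as [niʒebɔ] and [niʒep], with a stem-final [b] ~ [p] alternation.
But 'stone' keeps [b] in both environments ([ʒuŋobɔ], [ʒuŋob]), so there is no rule changing /b/ to [p] in isolation.
The alternation reflects intervocalic voicing: voiceless stops become voiced between vowels. /p/ is underlying.
The underlying form of 'eye' is therefore /niʒep/.

/niʒep/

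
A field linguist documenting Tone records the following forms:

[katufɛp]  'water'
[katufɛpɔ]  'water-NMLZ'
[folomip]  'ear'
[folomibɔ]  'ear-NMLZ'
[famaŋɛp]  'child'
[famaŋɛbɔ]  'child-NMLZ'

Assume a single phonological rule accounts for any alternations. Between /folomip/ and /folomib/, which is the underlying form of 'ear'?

The root 'ear' surfaces as [folomip] and [folomibɔ], with a stem-final [p] ~ [b] alternation.
The stem 'water' ([katufɛp], [katufɛpɔ]) shows [p] unchanged in both environments, so [p] cannot be basic with [b] derived before the NMLZ suffix.
The alternation reflects word-final obstruent devoicing: voiced obstruents become voiceless word-finally. /b/ is underlying.

/folomib/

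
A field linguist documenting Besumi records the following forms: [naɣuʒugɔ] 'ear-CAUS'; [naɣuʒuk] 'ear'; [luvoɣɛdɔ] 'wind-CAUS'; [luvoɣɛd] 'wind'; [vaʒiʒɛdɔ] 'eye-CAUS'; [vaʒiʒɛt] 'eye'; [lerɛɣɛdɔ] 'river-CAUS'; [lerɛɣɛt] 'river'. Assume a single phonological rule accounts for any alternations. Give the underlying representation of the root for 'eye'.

/vaʒiʒɛt/

In [vaʒiʒɛdɔ] and [vaʒiʒɛt] the final segment of 'eye' alternates: [d] ~ [t].
Compare 'wind', with invariant [d] in [luvoɣɛdɔ] and [luvoɣɛd]: an analysis with underlying /d/ and a rule producing [t] in isolation would wrongly predict alternation here too.
Therefore /t/ is basic and [d] is derived by intervocalic voicing (voiceless stops become voiced between vowels).
So 'eye' = /vaʒiʒɛt/.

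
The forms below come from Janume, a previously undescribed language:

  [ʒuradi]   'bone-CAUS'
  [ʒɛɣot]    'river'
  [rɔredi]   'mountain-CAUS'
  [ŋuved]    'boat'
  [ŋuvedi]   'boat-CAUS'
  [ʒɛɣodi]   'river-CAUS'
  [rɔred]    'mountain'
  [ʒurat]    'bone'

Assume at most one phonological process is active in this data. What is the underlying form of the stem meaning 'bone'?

In [ʒurat] and [ʒuradi] the final segment of 'bone' alternates: [t] ~ [d].
If /d/ were underlying and a rule turned it into [t] in isolation, 'boat' would also alternate; but it has [d] in both [ŋuved] and [ŋuvedi].
The underlying segment must be /t/; voiceless stops become voiced between vowels, yielding [d] there.
Hence 'bone' is /ʒurat/ underlyingly.

/ʒurat/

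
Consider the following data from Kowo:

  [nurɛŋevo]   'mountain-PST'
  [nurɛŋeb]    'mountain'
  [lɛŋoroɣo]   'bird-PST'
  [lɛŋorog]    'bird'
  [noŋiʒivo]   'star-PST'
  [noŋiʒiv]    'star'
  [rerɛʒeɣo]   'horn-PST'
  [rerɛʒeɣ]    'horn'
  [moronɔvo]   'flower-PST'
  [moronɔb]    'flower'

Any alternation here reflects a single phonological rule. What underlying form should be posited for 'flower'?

/moronɔb/

In [moronɔvo] and [moronɔb] the final segment of 'flower' alternates: [v] ~ [b].
If /v/ were underlying and a rule turned it into [b] in isolation, 'star' would also alternate; but it has [v] in both [noŋiʒivo] and [noŋiʒiv].
Therefore /b/ is basic and [v] is derived by intervocalic spirantization (voiced stops become fricatives between vowels).
The underlying form of 'flower' is therefore /moronɔb/.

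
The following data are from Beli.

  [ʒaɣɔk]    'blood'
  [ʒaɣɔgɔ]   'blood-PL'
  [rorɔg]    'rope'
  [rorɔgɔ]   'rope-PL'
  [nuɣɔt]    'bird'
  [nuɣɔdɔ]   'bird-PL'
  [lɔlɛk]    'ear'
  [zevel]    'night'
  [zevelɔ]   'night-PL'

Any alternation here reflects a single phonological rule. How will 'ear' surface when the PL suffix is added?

The stem for 'blood' ends in [k] in [ʒaɣɔk] but [g] in [ʒaɣɔgɔ].
Compare 'rope', with invariant [g] in [rorɔg] and [rorɔgɔ]: an analysis with underlying /g/ and a rule producing [k] in isolation would wrongly predict alternation here too.
Therefore /k/ is basic and [g] is derived by intervocalic voicing (voiceless stops become voiced between vowels).
From [lɔlɛk] the stem 'ear' is /lɔlɛk/; between vowels this yields [lɔlɛgɔ].

[lɔlɛgɔ]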